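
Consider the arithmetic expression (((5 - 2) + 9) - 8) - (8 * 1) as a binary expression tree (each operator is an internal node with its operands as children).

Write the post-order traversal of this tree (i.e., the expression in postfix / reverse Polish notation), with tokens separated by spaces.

Post-order on an expression tree gives postfix notation: for each operator, emit left operand, right operand, then the operator.

5 2 - 9 + 8 - 8 1 * -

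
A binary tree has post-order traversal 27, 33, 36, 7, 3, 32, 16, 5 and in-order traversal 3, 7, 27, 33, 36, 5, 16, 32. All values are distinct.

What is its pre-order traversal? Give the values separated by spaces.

5 3 7 36 33 27 16 32

The last element of post-order is the root; it splits in-order into left and right subtrees.
Root 5: left subtree has 5 nodes {3, 7, 27, 33, 36}, right has 2 {16, 32}.
  Root 3: left subtree has 0 nodes { }, right has 4 {7, 27, 33, 36}.
    Root 7: left subtree has 0 nodes { }, right has 3 {27, 33, 36}.
      Root 36: left subtree has 2 nodes {27, 33}, right has 0 { }.
        Root 33: left subtree has 1 node {27}, right has 0 { }.
  Root 16: left subtree has 0 nodes { }, right has 1 {32}.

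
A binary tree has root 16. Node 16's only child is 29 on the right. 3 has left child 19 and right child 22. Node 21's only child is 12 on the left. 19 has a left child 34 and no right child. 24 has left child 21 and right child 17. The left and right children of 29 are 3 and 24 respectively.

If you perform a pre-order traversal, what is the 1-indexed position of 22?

Pre-order visits the node, then its left subtree, then its right subtree.
Visit 16.
At 16: no left child.
At 16: go right to 29.
  Visit 29.
  At 29: go left to 3.
    Visit 3.
    At 3: go left to 19.
      Visit 19.
      At 19: go left to 34.
        34 is a leaf — visit 34.
      At 19: no right child.
    At 3: go right to 22.
      22 is a leaf — visit 22.
  At 29: go right to 24.
    Visit 24.
    At 24: go left to 21.
      Visit 21.
      At 21: go left to 12.
        12 is a leaf — visit 12.
      At 21: no right child.
    At 24: go right to 17.
      17 is a leaf — visit 17.
Full pre-order sequence: 16, 29, 3, 19, 34, 22, 24, 21, 12, 17.

6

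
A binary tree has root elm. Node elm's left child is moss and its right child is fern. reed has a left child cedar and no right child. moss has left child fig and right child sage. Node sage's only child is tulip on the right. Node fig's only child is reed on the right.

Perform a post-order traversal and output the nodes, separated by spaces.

cedar reed fig tulip sage moss fern elm

Post-order visits the left subtree, then the right subtree, then the node.
At elm: go left to moss.
  At moss: go left to fig.
    At fig: no left child.
    At fig: go right to reed.
      At reed: go left to cedar.
        cedar is a leaf — visit cedar.
      At reed: no right child.
      Visit reed.
    Visit fig.
  At moss: go right to sage.
    At sage: no left child.
    At sage: go right to tulip.
      tulip is a leaf — visit tulip.
    Visit sage.
  Visit moss.
At elm: go right to fern.
  fern is a leaf — visit fern.
Visit elm.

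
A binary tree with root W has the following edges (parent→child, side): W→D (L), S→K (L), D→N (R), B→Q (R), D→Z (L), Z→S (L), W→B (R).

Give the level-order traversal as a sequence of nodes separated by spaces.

W D B Z N Q S K

Level-order visits nodes level by level from the root, left to right within each level.
Level 0: W
Level 1: D, B
Level 2: Z, N, Q
Level 3: S
Level 4: K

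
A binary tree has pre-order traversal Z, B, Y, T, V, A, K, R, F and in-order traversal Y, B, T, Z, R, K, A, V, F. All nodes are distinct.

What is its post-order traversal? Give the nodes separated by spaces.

Y T B R K A F V Z

The first element of pre-order is the root; it splits in-order into left and right subtrees.
Root Z: left subtree has 3 nodes {Y, B, T}, right has 5 {R, K, A, V, F}.
  Root B: left subtree has 1 node {Y}, right has 1 {T}.
  Root V: left subtree has 3 nodes {R, K, A}, right has 1 {F}.
    Root A: left subtree has 2 nodes {R, K}, right has 0 { }.
      Root K: left subtree has 1 node {R}, right has 0 { }.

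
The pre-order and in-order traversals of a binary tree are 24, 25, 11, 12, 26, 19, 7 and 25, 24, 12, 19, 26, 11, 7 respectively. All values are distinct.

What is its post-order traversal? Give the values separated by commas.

25, 19, 26, 12, 7, 11, 24

The first element of pre-order is the root; it splits in-order into left and right subtrees.
Root 24: left subtree has 1 node {25}, right has 5 {12, 19, 26, 11, 7}.
  Root 11: left subtree has 3 nodes {12, 19, 26}, right has 1 {7}.
    Root 12: left subtree has 0 nodes { }, right has 2 {19, 26}.
      Root 26: left subtree has 1 node {19}, right has 0 { }.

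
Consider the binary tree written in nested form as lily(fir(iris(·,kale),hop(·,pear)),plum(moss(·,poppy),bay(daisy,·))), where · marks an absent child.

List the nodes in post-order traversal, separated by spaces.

Post-order visits the left subtree, then the right subtree, then the node.
At lily: go left to fir.
  At fir: go left to iris.
    At iris: no left child.
    At iris: go right to kale.
      kale is a leaf — visit kale.
    Visit iris.
  At fir: go right to hop.
    At hop: no left child.
    At hop: go right to pear.
      pear is a leaf — visit pear.
    Visit hop.
  Visit fir.
At lily: go right to plum.
  At plum: go left to moss.
    At moss: no left child.
    At moss: go right to poppy.
      poppy is a leaf — visit poppy.
    Visit moss.
  At plum: go right to bay.
    At bay: go left to daisy.
      daisy is a leaf — visit daisy.
    At bay: no right child.
    Visit bay.
  Visit plum.
Visit lily.

kale iris pear hop fir poppy moss daisy bay plum lily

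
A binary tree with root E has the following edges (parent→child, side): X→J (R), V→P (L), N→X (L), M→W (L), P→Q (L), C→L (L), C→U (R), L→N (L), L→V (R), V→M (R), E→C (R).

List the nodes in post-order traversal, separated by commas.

Post-order visits the left subtree, then the right subtree, then the node.
At E: no left child.
At E: go right to C.
  At C: go left to L.
    At L: go left to N.
      At N: go left to X.
        At X: no left child.
        At X: go right to J.
          J is a leaf — visit J.
        Visit X.
      At N: no right child.
      Visit N.
    At L: go right to V.
      At V: go left to P.
        At P: go left to Q.
          Q is a leaf — visit Q.
        At P: no right child.
        Visit P.
      At V: go right to M.
        At M: go left to W.
          W is a leaf — visit W.
        At M: no right child.
        Visit M.
      Visit V.
    Visit L.
  At C: go right to U.
    U is a leaf — visit U.
  Visit C.
Visit E.

J, X, N, Q, P, W, M, V, L, U, C, E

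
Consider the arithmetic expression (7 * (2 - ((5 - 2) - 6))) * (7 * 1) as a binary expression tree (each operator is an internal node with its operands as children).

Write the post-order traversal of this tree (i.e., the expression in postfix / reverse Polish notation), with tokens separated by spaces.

Post-order on an expression tree gives postfix notation: for each operator, emit left operand, right operand, then the operator.

7 2 5 2 - 6 - - * 7 1 * *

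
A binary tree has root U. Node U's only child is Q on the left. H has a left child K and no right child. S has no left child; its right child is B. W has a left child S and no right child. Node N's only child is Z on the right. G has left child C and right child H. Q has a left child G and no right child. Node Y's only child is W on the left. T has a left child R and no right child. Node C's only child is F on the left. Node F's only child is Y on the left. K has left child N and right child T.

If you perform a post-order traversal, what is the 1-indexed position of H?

Post-order visits the left subtree, then the right subtree, then the node.
At U: go left to Q.
  At Q: go left to G.
    At G: go left to C.
      At C: go left to F.
        At F: go left to Y.
          At Y: go left to W.
            At W: go left to S.
              At S: no left child.
              At S: go right to B.
                B is a leaf — visit B.
              Visit S.
            At W: no right child.
            Visit W.
          At Y: no right child.
          Visit Y.
        At F: no right child.
        Visit F.
      At C: no right child.
      Visit C.
    At G: go right to H.
      At H: go left to K.
        At K: go left to N.
          At N: no left child.
          At N: go right to Z.
            Z is a leaf — visit Z.
          Visit N.
        At K: go right to T.
          At T: go left to R.
            R is a leaf — visit R.
          At T: no right child.
          Visit T.
        Visit K.
      At H: no right child.
      Visit H.
    Visit G.
  At Q: no right child.
  Visit Q.
At U: no right child.
Visit U.
Full post-order sequence: B, S, W, Y, F, C, Z, N, R, T, K, H, G, Q, U.

12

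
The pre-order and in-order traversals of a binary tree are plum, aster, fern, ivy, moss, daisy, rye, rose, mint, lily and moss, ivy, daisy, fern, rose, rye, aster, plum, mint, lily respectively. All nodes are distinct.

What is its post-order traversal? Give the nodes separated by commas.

moss, daisy, ivy, rose, rye, fern, aster, lily, mint, plum

The first element of pre-order is the root; it splits in-order into left and right subtrees.
Root plum: left subtree has 7 nodes {moss, ivy, daisy, fern, rose, rye, aster}, right has 2 {mint, lily}.
  Root aster: left subtree has 6 nodes {moss, ivy, daisy, fern, rose, rye}, right has 0 { }.
    Root fern: left subtree has 3 nodes {moss, ivy, daisy}, right has 2 {rose, rye}.
      Root ivy: left subtree has 1 node {moss}, right has 1 {daisy}.
      Root rye: left subtree has 1 node {rose}, right has 0 { }.
  Root mint: left subtree has 0 nodes { }, right has 1 {lily}.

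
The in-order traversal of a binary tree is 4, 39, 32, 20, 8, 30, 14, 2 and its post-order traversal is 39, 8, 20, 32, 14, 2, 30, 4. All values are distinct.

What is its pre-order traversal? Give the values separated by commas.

4, 30, 32, 39, 20, 8, 2, 14

The last element of post-order is the root; it splits in-order into left and right subtrees.
Root 4: left subtree has 0 nodes { }, right has 7 {39, 32, 20, 8, 30, 14, 2}.
  Root 30: left subtree has 4 nodes {39, 32, 20, 8}, right has 2 {14, 2}.
    Root 32: left subtree has 1 node {39}, right has 2 {20, 8}.
      Root 20: left subtree has 0 nodes { }, right has 1 {8}.
    Root 2: left subtree has 1 node {14}, right has 0 { }.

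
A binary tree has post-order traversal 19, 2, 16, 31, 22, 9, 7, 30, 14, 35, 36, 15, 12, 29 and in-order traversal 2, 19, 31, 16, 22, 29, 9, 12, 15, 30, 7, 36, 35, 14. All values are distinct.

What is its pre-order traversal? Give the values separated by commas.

The last element of post-order is the root; it splits in-order into left and right subtrees.
Root 29: left subtree has 5 nodes {2, 19, 31, 16, 22}, right has 8 {9, 12, 15, 30, 7, 36, 35, 14}.
  Root 22: left subtree has 4 nodes {2, 19, 31, 16}, right has 0 { }.
    Root 31: left subtree has 2 nodes {2, 19}, right has 1 {16}.
      Root 2: left subtree has 0 nodes { }, right has 1 {19}.
  Root 12: left subtree has 1 node {9}, right has 6 {15, 30, 7, 36, 35, 14}.
    Root 15: left subtree has 0 nodes { }, right has 5 {30, 7, 36, 35, 14}.
      Root 36: left subtree has 2 nodes {30, 7}, right has 2 {35, 14}.
        Root 30: left subtree has 0 nodes { }, right has 1 {7}.
        Root 35: left subtree has 0 nodes { }, right has 1 {14}.

29, 22, 31, 2, 19, 16, 12, 9, 15, 36, 30, 7, 35, 14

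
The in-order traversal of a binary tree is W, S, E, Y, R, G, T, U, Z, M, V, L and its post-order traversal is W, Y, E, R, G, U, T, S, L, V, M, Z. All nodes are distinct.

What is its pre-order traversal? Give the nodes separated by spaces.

Z S W T G R E Y U M V L

The last element of post-order is the root; it splits in-order into left and right subtrees.
Root Z: left subtree has 8 nodes {W, S, E, Y, R, G, T, U}, right has 3 {M, V, L}.
  Root S: left subtree has 1 node {W}, right has 6 {E, Y, R, G, T, U}.
    Root T: left subtree has 4 nodes {E, Y, R, G}, right has 1 {U}.
      Root G: left subtree has 3 nodes {E, Y, R}, right has 0 { }.
        Root R: left subtree has 2 nodes {E, Y}, right has 0 { }.
          Root E: left subtree has 0 nodes { }, right has 1 {Y}.
  Root M: left subtree has 0 nodes { }, right has 2 {V, L}.
    Root V: left subtree has 0 nodes { }, right has 1 {L}.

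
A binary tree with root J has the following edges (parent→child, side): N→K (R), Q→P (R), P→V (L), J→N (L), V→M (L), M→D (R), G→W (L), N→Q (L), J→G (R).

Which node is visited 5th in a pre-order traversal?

V

Pre-order visits the node, then its left subtree, then its right subtree.
Visit J.
At J: go left to N.
  Visit N.
  At N: go left to Q.
    Visit Q.
    At Q: no left child.
    At Q: go right to P.
      Visit P.
      At P: go left to V.
        Visit V.
        At V: go left to M.
          Visit M.
          At M: no left child.
          At M: go right to D.
            D is a leaf — visit D.
        At V: no right child.
      At P: no right child.
  At N: go right to K.
    K is a leaf — visit K.
At J: go right to G.
  Visit G.
  At G: go left to W.
    W is a leaf — visit W.
  At G: no right child.
Full pre-order sequence: J, N, Q, P, V, M, D, K, G, W.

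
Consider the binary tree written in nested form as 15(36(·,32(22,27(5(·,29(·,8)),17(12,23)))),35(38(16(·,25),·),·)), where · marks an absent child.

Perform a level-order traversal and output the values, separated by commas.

15, 36, 35, 32, 38, 22, 27, 16, 5, 17, 25, 29, 12, 23, 8

Level-order visits nodes level by level from the root, left to right within each level.
Level 0: 15
Level 1: 36, 35
Level 2: 32, 38
Level 3: 22, 27, 16
Level 4: 5, 17, 25
Level 5: 29, 12, 23
Level 6: 8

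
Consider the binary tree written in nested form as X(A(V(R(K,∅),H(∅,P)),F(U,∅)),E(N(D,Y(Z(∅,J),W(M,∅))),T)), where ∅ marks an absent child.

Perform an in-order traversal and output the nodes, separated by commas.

K, R, V, H, P, A, U, F, X, D, N, Z, J, Y, M, W, E, T

In-order visits the left subtree, then the node, then the right subtree.
At X: go left to A.
  At A: go left to V.
    At V: go left to R.
      At R: go left to K.
        K is a leaf — visit K.
      Visit R.
      At R: no right child.
    Visit V.
    At V: go right to H.
      At H: no left child.
      Visit H.
      At H: go right to P.
        P is a leaf — visit P.
  Visit A.
  At A: go right to F.
    At F: go left to U.
      U is a leaf — visit U.
    Visit F.
    At F: no right child.
Visit X.
At X: go right to E.
  At E: go left to N.
    At N: go left to D.
      D is a leaf — visit D.
    Visit N.
    At N: go right to Y.
      At Y: go left to Z.
        At Z: no left child.
        Visit Z.
        At Z: go right to J.
          J is a leaf — visit J.
      Visit Y.
      At Y: go right to W.
        At W: go left to M.
          M is a leaf — visit M.
        Visit W.
        At W: no right child.
  Visit E.
  At E: go right to T.
    T is a leaf — visit T.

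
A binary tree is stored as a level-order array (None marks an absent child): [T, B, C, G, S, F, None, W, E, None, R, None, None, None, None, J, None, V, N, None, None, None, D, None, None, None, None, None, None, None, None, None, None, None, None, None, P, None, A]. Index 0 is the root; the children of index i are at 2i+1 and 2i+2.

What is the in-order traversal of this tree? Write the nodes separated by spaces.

In-order visits the left subtree, then the node, then the right subtree.
At T: go left to B.
  At B: go left to G.
    At G: go left to W.
      At W: go left to J.
        J is a leaf — visit J.
      Visit W.
      At W: no right child.
    Visit G.
    At G: go right to E.
      At E: go left to V.
        At V: no left child.
        Visit V.
        At V: go right to P.
          P is a leaf — visit P.
      Visit E.
      At E: go right to N.
        At N: no left child.
        Visit N.
        At N: go right to A.
          A is a leaf — visit A.
  Visit B.
  At B: go right to S.
    At S: no left child.
    Visit S.
    At S: go right to R.
      At R: no left child.
      Visit R.
      At R: go right to D.
        D is a leaf — visit D.
Visit T.
At T: go right to C.
  At C: go left to F.
    F is a leaf — visit F.
  Visit C.
  At C: no right child.

J W G V P E N A B S R D T F C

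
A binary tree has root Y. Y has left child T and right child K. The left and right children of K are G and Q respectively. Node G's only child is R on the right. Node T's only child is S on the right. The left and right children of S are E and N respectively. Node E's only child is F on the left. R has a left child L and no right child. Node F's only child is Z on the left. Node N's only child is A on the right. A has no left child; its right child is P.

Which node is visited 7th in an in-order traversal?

In-order visits the left subtree, then the node, then the right subtree.
At Y: go left to T.
  At T: no left child.
  Visit T.
  At T: go right to S.
    At S: go left to E.
      At E: go left to F.
        At F: go left to Z.
          Z is a leaf — visit Z.
        Visit F.
        At F: no right child.
      Visit E.
      At E: no right child.
    Visit S.
    At S: go right to N.
      At N: no left child.
      Visit N.
      At N: go right to A.
        At A: no left child.
        Visit A.
        At A: go right to P.
          P is a leaf — visit P.
Visit Y.
At Y: go right to K.
  At K: go left to G.
    At G: no left child.
    Visit G.
    At G: go right to R.
      At R: go left to L.
        L is a leaf — visit L.
      Visit R.
      At R: no right child.
  Visit K.
  At K: go right to Q.
    Q is a leaf — visit Q.
Full in-order sequence: T, Z, F, E, S, N, A, P, Y, G, L, R, K, Q.

A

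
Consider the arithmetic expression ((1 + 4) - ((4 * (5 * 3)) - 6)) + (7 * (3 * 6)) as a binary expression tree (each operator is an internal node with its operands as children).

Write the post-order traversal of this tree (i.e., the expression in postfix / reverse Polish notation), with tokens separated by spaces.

Post-order on an expression tree gives postfix notation: for each operator, emit left operand, right operand, then the operator.

1 4 + 4 5 3 * * 6 - - 7 3 6 * * +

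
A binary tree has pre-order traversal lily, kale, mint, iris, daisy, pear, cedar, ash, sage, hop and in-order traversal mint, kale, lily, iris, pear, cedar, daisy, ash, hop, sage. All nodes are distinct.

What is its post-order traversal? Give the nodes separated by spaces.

The first element of pre-order is the root; it splits in-order into left and right subtrees.
Root lily: left subtree has 2 nodes {mint, kale}, right has 7 {iris, pear, cedar, daisy, ash, hop, sage}.
  Root kale: left subtree has 1 node {mint}, right has 0 { }.
  Root iris: left subtree has 0 nodes { }, right has 6 {pear, cedar, daisy, ash, hop, sage}.
    Root daisy: left subtree has 2 nodes {pear, cedar}, right has 3 {ash, hop, sage}.
      Root pear: left subtree has 0 nodes { }, right has 1 {cedar}.
      Root ash: left subtree has 0 nodes { }, right has 2 {hop, sage}.
        Root sage: left subtree has 1 node {hop}, right has 0 { }.

mint kale cedar pear hop sage ash daisy iris lily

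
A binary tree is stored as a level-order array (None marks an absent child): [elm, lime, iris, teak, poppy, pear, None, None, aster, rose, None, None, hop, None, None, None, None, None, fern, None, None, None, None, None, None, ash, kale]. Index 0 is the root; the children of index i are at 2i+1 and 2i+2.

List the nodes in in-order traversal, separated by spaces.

teak aster fern lime rose poppy elm pear ash hop kale iris

In-order visits the left subtree, then the node, then the right subtree.
At elm: go left to lime.
  At lime: go left to teak.
    At teak: no left child.
    Visit teak.
    At teak: go right to aster.
      At aster: no left child.
      Visit aster.
      At aster: go right to fern.
        fern is a leaf — visit fern.
  Visit lime.
  At lime: go right to poppy.
    At poppy: go left to rose.
      rose is a leaf — visit rose.
    Visit poppy.
    At poppy: no right child.
Visit elm.
At elm: go right to iris.
  At iris: go left to pear.
    At pear: no left child.
    Visit pear.
    At pear: go right to hop.
      At hop: go left to ash.
        ash is a leaf — visit ash.
      Visit hop.
      At hop: go right to kale.
        kale is a leaf — visit kale.
  Visit iris.
  At iris: no right child.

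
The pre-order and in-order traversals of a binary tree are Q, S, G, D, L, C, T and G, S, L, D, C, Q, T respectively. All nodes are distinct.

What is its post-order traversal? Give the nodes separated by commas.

G, L, C, D, S, T, Q

The first element of pre-order is the root; it splits in-order into left and right subtrees.
Root Q: left subtree has 5 nodes {G, S, L, D, C}, right has 1 {T}.
  Root S: left subtree has 1 node {G}, right has 3 {L, D, C}.
    Root D: left subtree has 1 node {L}, right has 1 {C}.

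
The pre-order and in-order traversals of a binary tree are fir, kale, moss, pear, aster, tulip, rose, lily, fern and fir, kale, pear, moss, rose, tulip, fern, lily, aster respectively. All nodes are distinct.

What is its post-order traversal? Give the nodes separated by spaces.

The first element of pre-order is the root; it splits in-order into left and right subtrees.
Root fir: left subtree has 0 nodes { }, right has 8 {kale, pear, moss, rose, tulip, fern, lily, aster}.
  Root kale: left subtree has 0 nodes { }, right has 7 {pear, moss, rose, tulip, fern, lily, aster}.
    Root moss: left subtree has 1 node {pear}, right has 5 {rose, tulip, fern, lily, aster}.
      Root aster: left subtree has 4 nodes {rose, tulip, fern, lily}, right has 0 { }.
        Root tulip: left subtree has 1 node {rose}, right has 2 {fern, lily}.
          Root lily: left subtree has 1 node {fern}, right has 0 { }.

pear rose fern lily tulip aster moss kale fir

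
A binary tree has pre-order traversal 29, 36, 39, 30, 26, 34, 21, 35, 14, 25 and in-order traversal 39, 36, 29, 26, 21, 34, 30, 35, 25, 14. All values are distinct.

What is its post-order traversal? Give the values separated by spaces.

The first element of pre-order is the root; it splits in-order into left and right subtrees.
Root 29: left subtree has 2 nodes {39, 36}, right has 7 {26, 21, 34, 30, 35, 25, 14}.
  Root 36: left subtree has 1 node {39}, right has 0 { }.
  Root 30: left subtree has 3 nodes {26, 21, 34}, right has 3 {35, 25, 14}.
    Root 26: left subtree has 0 nodes { }, right has 2 {21, 34}.
      Root 34: left subtree has 1 node {21}, right has 0 { }.
    Root 35: left subtree has 0 nodes { }, right has 2 {25, 14}.
      Root 14: left subtree has 1 node {25}, right has 0 { }.

39 36 21 34 26 25 14 35 30 29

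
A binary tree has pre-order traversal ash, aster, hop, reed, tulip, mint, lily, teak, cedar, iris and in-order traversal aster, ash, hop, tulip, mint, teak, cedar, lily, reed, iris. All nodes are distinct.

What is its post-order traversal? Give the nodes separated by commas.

The first element of pre-order is the root; it splits in-order into left and right subtrees.
Root ash: left subtree has 1 node {aster}, right has 8 {hop, tulip, mint, teak, cedar, lily, reed, iris}.
  Root hop: left subtree has 0 nodes { }, right has 7 {tulip, mint, teak, cedar, lily, reed, iris}.
    Root reed: left subtree has 5 nodes {tulip, mint, teak, cedar, lily}, right has 1 {iris}.
      Root tulip: left subtree has 0 nodes { }, right has 4 {mint, teak, cedar, lily}.
        Root mint: left subtree has 0 nodes { }, right has 3 {teak, cedar, lily}.
          Root lily: left subtree has 2 nodes {teak, cedar}, right has 0 { }.
            Root teak: left subtree has 0 nodes { }, right has 1 {cedar}.

aster, cedar, teak, lily, mint, tulip, iris, reed, hop, ash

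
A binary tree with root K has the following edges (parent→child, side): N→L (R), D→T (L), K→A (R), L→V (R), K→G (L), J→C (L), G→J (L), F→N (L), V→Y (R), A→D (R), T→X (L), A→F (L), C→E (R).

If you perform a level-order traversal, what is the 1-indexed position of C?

7

Level-order visits nodes level by level from the root, left to right within each level.
Level 0: K
Level 1: G, A
Level 2: J, F, D
Level 3: C, N, T
Level 4: E, L, X
Level 5: V
Level 6: Y
Full level-order sequence: K, G, A, J, F, D, C, N, T, E, L, X, V, Y.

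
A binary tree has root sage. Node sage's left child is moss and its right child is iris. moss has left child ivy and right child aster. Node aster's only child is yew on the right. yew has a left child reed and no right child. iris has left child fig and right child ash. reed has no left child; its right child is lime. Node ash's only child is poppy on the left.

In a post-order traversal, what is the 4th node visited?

yew

Post-order visits the left subtree, then the right subtree, then the node.
At sage: go left to moss.
  At moss: go left to ivy.
    ivy is a leaf — visit ivy.
  At moss: go right to aster.
    At aster: no left child.
    At aster: go right to yew.
      At yew: go left to reed.
        At reed: no left child.
        At reed: go right to lime.
          lime is a leaf — visit lime.
        Visit reed.
      At yew: no right child.
      Visit yew.
    Visit aster.
  Visit moss.
At sage: go right to iris.
  At iris: go left to fig.
    fig is a leaf — visit fig.
  At iris: go right to ash.
    At ash: go left to poppy.
      poppy is a leaf — visit poppy.
    At ash: no right child.
    Visit ash.
  Visit iris.
Visit sage.
Full post-order sequence: ivy, lime, reed, yew, aster, moss, fig, poppy, ash, iris, sage.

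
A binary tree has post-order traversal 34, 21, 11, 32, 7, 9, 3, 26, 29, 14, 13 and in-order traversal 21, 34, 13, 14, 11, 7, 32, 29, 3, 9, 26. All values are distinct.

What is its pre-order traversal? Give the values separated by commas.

The last element of post-order is the root; it splits in-order into left and right subtrees.
Root 13: left subtree has 2 nodes {21, 34}, right has 8 {14, 11, 7, 32, 29, 3, 9, 26}.
  Root 21: left subtree has 0 nodes { }, right has 1 {34}.
  Root 14: left subtree has 0 nodes { }, right has 7 {11, 7, 32, 29, 3, 9, 26}.
    Root 29: left subtree has 3 nodes {11, 7, 32}, right has 3 {3, 9, 26}.
      Root 7: left subtree has 1 node {11}, right has 1 {32}.
      Root 26: left subtree has 2 nodes {3, 9}, right has 0 { }.
        Root 3: left subtree has 0 nodes { }, right has 1 {9}.

13, 21, 34, 14, 29, 7, 11, 32, 26, 3, 9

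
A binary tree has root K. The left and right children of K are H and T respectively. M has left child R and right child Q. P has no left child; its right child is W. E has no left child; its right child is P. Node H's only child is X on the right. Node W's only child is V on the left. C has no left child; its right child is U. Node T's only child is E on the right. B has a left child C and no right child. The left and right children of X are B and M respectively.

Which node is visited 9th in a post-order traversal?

V

Post-order visits the left subtree, then the right subtree, then the node.
At K: go left to H.
  At H: no left child.
  At H: go right to X.
    At X: go left to B.
      At B: go left to C.
        At C: no left child.
        At C: go right to U.
          U is a leaf — visit U.
        Visit C.
      At B: no right child.
      Visit B.
    At X: go right to M.
      At M: go left to R.
        R is a leaf — visit R.
      At M: go right to Q.
        Q is a leaf — visit Q.
      Visit M.
    Visit X.
  Visit H.
At K: go right to T.
  At T: no left child.
  At T: go right to E.
    At E: no left child.
    At E: go right to P.
      At P: no left child.
      At P: go right to W.
        At W: go left to V.
          V is a leaf — visit V.
        At W: no right child.
        Visit W.
      Visit P.
    Visit E.
  Visit T.
Visit K.
Full post-order sequence: U, C, B, R, Q, M, X, H, V, W, P, E, T, K.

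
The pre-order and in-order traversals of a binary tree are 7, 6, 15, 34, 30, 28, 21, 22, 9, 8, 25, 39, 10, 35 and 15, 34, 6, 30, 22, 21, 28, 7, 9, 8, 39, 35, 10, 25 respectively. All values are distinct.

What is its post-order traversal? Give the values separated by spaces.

34 15 22 21 28 30 6 35 10 39 25 8 9 7

The first element of pre-order is the root; it splits in-order into left and right subtrees.
Root 7: left subtree has 7 nodes {15, 34, 6, 30, 22, 21, 28}, right has 6 {9, 8, 39, 35, 10, 25}.
  Root 6: left subtree has 2 nodes {15, 34}, right has 4 {30, 22, 21, 28}.
    Root 15: left subtree has 0 nodes { }, right has 1 {34}.
    Root 30: left subtree has 0 nodes { }, right has 3 {22, 21, 28}.
      Root 28: left subtree has 2 nodes {22, 21}, right has 0 { }.
        Root 21: left subtree has 1 node {22}, right has 0 { }.
  Root 9: left subtree has 0 nodes { }, right has 5 {8, 39, 35, 10, 25}.
    Root 8: left subtree has 0 nodes { }, right has 4 {39, 35, 10, 25}.
      Root 25: left subtree has 3 nodes {39, 35, 10}, right has 0 { }.
        Root 39: left subtree has 0 nodes { }, right has 2 {35, 10}.
          Root 10: left subtree has 1 node {35}, right has 0 { }.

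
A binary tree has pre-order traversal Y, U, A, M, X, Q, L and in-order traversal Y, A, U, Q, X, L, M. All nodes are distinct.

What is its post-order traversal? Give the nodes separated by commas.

The first element of pre-order is the root; it splits in-order into left and right subtrees.
Root Y: left subtree has 0 nodes { }, right has 6 {A, U, Q, X, L, M}.
  Root U: left subtree has 1 node {A}, right has 4 {Q, X, L, M}.
    Root M: left subtree has 3 nodes {Q, X, L}, right has 0 { }.
      Root X: left subtree has 1 node {Q}, right has 1 {L}.

A, Q, L, X, M, U, Y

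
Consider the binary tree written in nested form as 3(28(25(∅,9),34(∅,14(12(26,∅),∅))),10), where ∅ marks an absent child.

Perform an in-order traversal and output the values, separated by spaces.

25 9 28 34 26 12 14 3 10

In-order visits the left subtree, then the node, then the right subtree.
At 3: go left to 28.
  At 28: go left to 25.
    At 25: no left child.
    Visit 25.
    At 25: go right to 9.
      9 is a leaf — visit 9.
  Visit 28.
  At 28: go right to 34.
    At 34: no left child.
    Visit 34.
    At 34: go right to 14.
      At 14: go left to 12.
        At 12: go left to 26.
          26 is a leaf — visit 26.
        Visit 12.
        At 12: no right child.
      Visit 14.
      At 14: no right child.
Visit 3.
At 3: go right to 10.
  10 is a leaf — visit 10.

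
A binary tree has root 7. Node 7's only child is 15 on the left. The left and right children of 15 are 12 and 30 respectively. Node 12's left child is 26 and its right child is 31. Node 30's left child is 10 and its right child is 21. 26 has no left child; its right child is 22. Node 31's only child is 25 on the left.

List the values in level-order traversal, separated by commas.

7, 15, 12, 30, 26, 31, 10, 21, 22, 25

Level-order visits nodes level by level from the root, left to right within each level.
Level 0: 7
Level 1: 15
Level 2: 12, 30
Level 3: 26, 31, 10, 21
Level 4: 22, 25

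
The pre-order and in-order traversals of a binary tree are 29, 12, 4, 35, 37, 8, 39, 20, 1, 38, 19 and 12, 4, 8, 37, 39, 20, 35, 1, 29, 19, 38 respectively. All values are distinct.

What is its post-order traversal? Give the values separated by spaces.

8 20 39 37 1 35 4 12 19 38 29

The first element of pre-order is the root; it splits in-order into left and right subtrees.
Root 29: left subtree has 8 nodes {12, 4, 8, 37, 39, 20, 35, 1}, right has 2 {19, 38}.
  Root 12: left subtree has 0 nodes { }, right has 7 {4, 8, 37, 39, 20, 35, 1}.
    Root 4: left subtree has 0 nodes { }, right has 6 {8, 37, 39, 20, 35, 1}.
      Root 35: left subtree has 4 nodes {8, 37, 39, 20}, right has 1 {1}.
        Root 37: left subtree has 1 node {8}, right has 2 {39, 20}.
          Root 39: left subtree has 0 nodes { }, right has 1 {20}.
  Root 38: left subtree has 1 node {19}, right has 0 { }.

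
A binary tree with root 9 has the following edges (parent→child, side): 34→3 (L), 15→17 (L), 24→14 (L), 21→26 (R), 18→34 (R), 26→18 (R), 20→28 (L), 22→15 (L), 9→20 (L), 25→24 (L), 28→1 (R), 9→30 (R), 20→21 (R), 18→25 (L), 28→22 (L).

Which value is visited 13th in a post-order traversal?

21

Post-order visits the left subtree, then the right subtree, then the node.
At 9: go left to 20.
  At 20: go left to 28.
    At 28: go left to 22.
      At 22: go left to 15.
        At 15: go left to 17.
          17 is a leaf — visit 17.
        At 15: no right child.
        Visit 15.
      At 22: no right child.
      Visit 22.
    At 28: go right to 1.
      1 is a leaf — visit 1.
    Visit 28.
  At 20: go right to 21.
    At 21: no left child.
    At 21: go right to 26.
      At 26: no left child.
      At 26: go right to 18.
        At 18: go left to 25.
          At 25: go left to 24.
            At 24: go left to 14.
              14 is a leaf — visit 14.
            At 24: no right child.
            Visit 24.
          At 25: no right child.
          Visit 25.
        At 18: go right to 34.
          At 34: go left to 3.
            3 is a leaf — visit 3.
          At 34: no right child.
          Visit 34.
        Visit 18.
      Visit 26.
    Visit 21.
  Visit 20.
At 9: go right to 30.
  30 is a leaf — visit 30.
Visit 9.
Full post-order sequence: 17, 15, 22, 1, 28, 14, 24, 25, 3, 34, 18, 26, 21, 20, 30, 9.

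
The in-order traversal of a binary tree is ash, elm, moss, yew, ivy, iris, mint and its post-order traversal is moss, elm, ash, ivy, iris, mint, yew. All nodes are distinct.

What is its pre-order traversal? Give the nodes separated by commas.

yew, ash, elm, moss, mint, iris, ivy

The last element of post-order is the root; it splits in-order into left and right subtrees.
Root yew: left subtree has 3 nodes {ash, elm, moss}, right has 3 {ivy, iris, mint}.
  Root ash: left subtree has 0 nodes { }, right has 2 {elm, moss}.
    Root elm: left subtree has 0 nodes { }, right has 1 {moss}.
  Root mint: left subtree has 2 nodes {ivy, iris}, right has 0 { }.
    Root iris: left subtree has 1 node {ivy}, right has 0 { }.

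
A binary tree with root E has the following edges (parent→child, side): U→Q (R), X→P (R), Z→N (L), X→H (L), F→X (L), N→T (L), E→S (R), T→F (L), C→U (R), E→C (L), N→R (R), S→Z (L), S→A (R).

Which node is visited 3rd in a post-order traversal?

Post-order visits the left subtree, then the right subtree, then the node.
At E: go left to C.
  At C: no left child.
  At C: go right to U.
    At U: no left child.
    At U: go right to Q.
      Q is a leaf — visit Q.
    Visit U.
  Visit C.
At E: go right to S.
  At S: go left to Z.
    At Z: go left to N.
      At N: go left to T.
        At T: go left to F.
          At F: go left to X.
            At X: go left to H.
              H is a leaf — visit H.
            At X: go right to P.
              P is a leaf — visit P.
            Visit X.
          At F: no right child.
          Visit F.
        At T: no right child.
        Visit T.
      At N: go right to R.
        R is a leaf — visit R.
      Visit N.
    At Z: no right child.
    Visit Z.
  At S: go right to A.
    A is a leaf — visit A.
  Visit S.
Visit E.
Full post-order sequence: Q, U, C, H, P, X, F, T, R, N, Z, A, S, E.

C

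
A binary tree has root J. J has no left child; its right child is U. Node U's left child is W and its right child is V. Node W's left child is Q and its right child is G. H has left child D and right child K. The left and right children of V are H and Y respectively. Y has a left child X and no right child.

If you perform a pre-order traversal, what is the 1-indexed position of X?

Pre-order visits the node, then its left subtree, then its right subtree.
Visit J.
At J: no left child.
At J: go right to U.
  Visit U.
  At U: go left to W.
    Visit W.
    At W: go left to Q.
      Q is a leaf — visit Q.
    At W: go right to G.
      G is a leaf — visit G.
  At U: go right to V.
    Visit V.
    At V: go left to H.
      Visit H.
      At H: go left to D.
        D is a leaf — visit D.
      At H: go right to K.
        K is a leaf — visit K.
    At V: go right to Y.
      Visit Y.
      At Y: go left to X.
        X is a leaf — visit X.
      At Y: no right child.
Full pre-order sequence: J, U, W, Q, G, V, H, D, K, Y, X.

11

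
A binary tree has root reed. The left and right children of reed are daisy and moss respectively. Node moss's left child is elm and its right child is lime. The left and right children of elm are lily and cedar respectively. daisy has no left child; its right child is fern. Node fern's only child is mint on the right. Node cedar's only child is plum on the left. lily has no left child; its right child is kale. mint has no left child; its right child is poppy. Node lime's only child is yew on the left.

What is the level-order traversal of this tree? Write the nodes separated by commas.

reed, daisy, moss, fern, elm, lime, mint, lily, cedar, yew, poppy, kale, plum

Level-order visits nodes level by level from the root, left to right within each level.
Level 0: reed
Level 1: daisy, moss
Level 2: fern, elm, lime
Level 3: mint, lily, cedar, yew
Level 4: poppy, kale, plum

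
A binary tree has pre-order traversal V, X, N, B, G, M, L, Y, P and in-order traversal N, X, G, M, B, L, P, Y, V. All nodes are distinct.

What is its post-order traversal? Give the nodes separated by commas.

N, M, G, P, Y, L, B, X, V

The first element of pre-order is the root; it splits in-order into left and right subtrees.
Root V: left subtree has 8 nodes {N, X, G, M, B, L, P, Y}, right has 0 { }.
  Root X: left subtree has 1 node {N}, right has 6 {G, M, B, L, P, Y}.
    Root B: left subtree has 2 nodes {G, M}, right has 3 {L, P, Y}.
      Root G: left subtree has 0 nodes { }, right has 1 {M}.
      Root L: left subtree has 0 nodes { }, right has 2 {P, Y}.
        Root Y: left subtree has 1 node {P}, right has 0 { }.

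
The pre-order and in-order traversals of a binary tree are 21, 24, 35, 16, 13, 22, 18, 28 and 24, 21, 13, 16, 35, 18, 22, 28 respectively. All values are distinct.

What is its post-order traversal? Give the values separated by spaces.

The first element of pre-order is the root; it splits in-order into left and right subtrees.
Root 21: left subtree has 1 node {24}, right has 6 {13, 16, 35, 18, 22, 28}.
  Root 35: left subtree has 2 nodes {13, 16}, right has 3 {18, 22, 28}.
    Root 16: left subtree has 1 node {13}, right has 0 { }.
    Root 22: left subtree has 1 node {18}, right has 1 {28}.

24 13 16 18 28 22 35 21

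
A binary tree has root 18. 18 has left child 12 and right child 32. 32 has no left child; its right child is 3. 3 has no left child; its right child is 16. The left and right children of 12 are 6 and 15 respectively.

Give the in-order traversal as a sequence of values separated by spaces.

In-order visits the left subtree, then the node, then the right subtree.
At 18: go left to 12.
  At 12: go left to 6.
    6 is a leaf — visit 6.
  Visit 12.
  At 12: go right to 15.
    15 is a leaf — visit 15.
Visit 18.
At 18: go right to 32.
  At 32: no left child.
  Visit 32.
  At 32: go right to 3.
    At 3: no left child.
    Visit 3.
    At 3: go right to 16.
      16 is a leaf — visit 16.

6 12 15 18 32 3 16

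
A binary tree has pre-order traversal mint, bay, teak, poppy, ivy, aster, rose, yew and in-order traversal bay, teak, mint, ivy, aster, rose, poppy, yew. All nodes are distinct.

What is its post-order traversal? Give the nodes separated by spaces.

The first element of pre-order is the root; it splits in-order into left and right subtrees.
Root mint: left subtree has 2 nodes {bay, teak}, right has 5 {ivy, aster, rose, poppy, yew}.
  Root bay: left subtree has 0 nodes { }, right has 1 {teak}.
  Root poppy: left subtree has 3 nodes {ivy, aster, rose}, right has 1 {yew}.
    Root ivy: left subtree has 0 nodes { }, right has 2 {aster, rose}.
      Root aster: left subtree has 0 nodes { }, right has 1 {rose}.

teak bay rose aster ivy yew poppy mint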